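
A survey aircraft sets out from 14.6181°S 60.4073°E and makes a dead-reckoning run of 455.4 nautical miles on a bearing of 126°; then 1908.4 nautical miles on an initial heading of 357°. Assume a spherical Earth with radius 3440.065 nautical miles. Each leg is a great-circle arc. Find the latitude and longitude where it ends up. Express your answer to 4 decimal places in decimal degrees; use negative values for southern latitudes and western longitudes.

Apply the spherical direct solution leg by leg, carrying full precision between legs.
Leg 1: from (-14.6181°, 60.4073°), δ = 455.4/3440.065 = 0.132381 rad, θ = 126° → φ = -18.9801°, λ = 66.8913°.
Leg 2: from (-18.9801°, 66.8913°), δ = 1908.4/3440.065 = 0.554757 rad, θ = 357° → φ = 12.7650°, λ = 65.2716°.

latitude 12.7650°, longitude 65.2716°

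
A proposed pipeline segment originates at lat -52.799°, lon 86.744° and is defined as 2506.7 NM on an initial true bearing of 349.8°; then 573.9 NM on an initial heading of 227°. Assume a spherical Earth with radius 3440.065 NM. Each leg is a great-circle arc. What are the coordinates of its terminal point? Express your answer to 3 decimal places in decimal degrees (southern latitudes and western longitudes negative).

latitude -17.834°, longitude 72.505°

Apply the spherical direct solution leg by leg, carrying full precision between legs.
Leg 1: from (-52.799°, 86.744°), δ = 2506.7/3440.065 = 0.728678 rad, θ = 349.8° → φ = -11.421°, λ = 79.835°.
Leg 2: from (-11.421°, 79.835°), δ = 573.9/3440.065 = 0.166828 rad, θ = 227° → φ = -17.834°, λ = 72.505°.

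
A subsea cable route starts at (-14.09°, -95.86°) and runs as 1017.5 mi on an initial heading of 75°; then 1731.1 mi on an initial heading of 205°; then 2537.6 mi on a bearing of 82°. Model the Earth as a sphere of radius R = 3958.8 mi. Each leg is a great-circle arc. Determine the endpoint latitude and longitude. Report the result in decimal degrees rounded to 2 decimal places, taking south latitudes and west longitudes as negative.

Apply the spherical direct solution leg by leg, carrying full precision between legs.
Leg 1: from (-14.09°, -95.86°), δ = 1017.5/3958.8 = 0.257022 rad, θ = 75° → φ = -9.88°, λ = -81.43°.
Leg 2: from (-9.88°, -81.43°), δ = 1731.1/3958.8 = 0.437279 rad, θ = 205° → φ = -32.25°, λ = -93.64°.
Leg 3: from (-32.25°, -93.64°), δ = 2537.6/3958.8 = 0.641002 rad, θ = 82° → φ = -20.93°, λ = -54.30°.

latitude -20.93°, longitude -54.30°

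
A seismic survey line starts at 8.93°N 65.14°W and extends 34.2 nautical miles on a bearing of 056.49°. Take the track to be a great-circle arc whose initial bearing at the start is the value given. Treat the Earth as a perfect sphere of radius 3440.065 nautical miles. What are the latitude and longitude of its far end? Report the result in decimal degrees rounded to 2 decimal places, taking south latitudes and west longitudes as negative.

latitude 9.24°, longitude -64.66°

Angular distance δ = d/R = 34.2 / 3440.065 = 0.009942 rad.
Start latitude φ₁ = 0.155858 rad; initial bearing θ = 0.985936 rad.
Destination latitude: φ₂ = arcsin( sin φ₁ cos δ + cos φ₁ sin δ cos θ ) = arcsin(0.160642) = 9.24°.
For the longitude increment, Δλ = atan2( sin θ sin δ cos φ₁, cos δ − sin φ₁ sin φ₂ ) = atan2(0.008189, 0.975015) = 0.48°.
λ₂ = λ₁ + Δλ = -64.66°.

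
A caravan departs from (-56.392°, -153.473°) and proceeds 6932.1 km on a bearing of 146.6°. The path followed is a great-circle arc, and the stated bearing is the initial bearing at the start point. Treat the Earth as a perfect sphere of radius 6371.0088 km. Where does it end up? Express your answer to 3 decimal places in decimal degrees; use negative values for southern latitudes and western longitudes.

δ = 6932.1/6371.0088 = 1.088069 rad (62.3418°).
Converting: φ₁ = -0.984226 rad, θ = 2.558653 rad.
Applying the spherical law of cosines for sides, sin φ₂ = sin φ₁ cos δ + cos φ₁ sin δ cos θ = -0.795895, so φ₂ = -52.740°.
For the longitude increment, Δλ = atan2( sin θ sin δ cos φ₁, cos δ − sin φ₁ sin φ₂ ) = atan2(0.269879, -0.198660) = 126.357°.
λ₂ = λ₁ + Δλ = -27.116°.

latitude -52.740°, longitude -27.116°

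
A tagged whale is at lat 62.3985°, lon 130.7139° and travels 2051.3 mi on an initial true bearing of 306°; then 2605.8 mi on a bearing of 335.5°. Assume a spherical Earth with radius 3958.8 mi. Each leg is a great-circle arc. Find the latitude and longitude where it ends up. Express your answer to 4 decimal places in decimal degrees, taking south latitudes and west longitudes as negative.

Apply the spherical direct solution leg by leg, carrying full precision between legs.
Leg 1: from (62.3985°, 130.7139°), δ = 2051.3/3958.8 = 0.518162 rad, θ = 306° → φ = 64.7888°, λ = 60.5459°.
Leg 2: from (64.7888°, 60.5459°), δ = 2605.8/3958.8 = 0.658230 rad, θ = 335.5° → φ = 72.3309°, λ = -62.7571°.

latitude 72.3309°, longitude -62.7571°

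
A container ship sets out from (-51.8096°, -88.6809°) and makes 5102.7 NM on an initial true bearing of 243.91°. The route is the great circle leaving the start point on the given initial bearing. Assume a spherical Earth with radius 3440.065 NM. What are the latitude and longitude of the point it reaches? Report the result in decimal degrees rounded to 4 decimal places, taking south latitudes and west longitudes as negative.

latitude -19.8486°, longitude 163.3414°

Angular distance δ = d/R = 5102.7 / 3440.065 = 1.483315 rad.
Start latitude φ₁ = -0.904248 rad; initial bearing θ = 4.257033 rad.
Destination latitude: φ₂ = arcsin( sin φ₁ cos δ + cos φ₁ sin δ cos θ ) = arcsin(-0.339537) = -19.8486°.
Then Δλ = atan2(-0.553154, -0.179493) = -1.884567 rad, from sin θ sin δ cos φ₁ over cos δ − sin φ₁ sin φ₂.
λ₂ = -88.6809° + -107.9777° = -196.6586°, normalized to (−180°, 180°] → 163.3414°.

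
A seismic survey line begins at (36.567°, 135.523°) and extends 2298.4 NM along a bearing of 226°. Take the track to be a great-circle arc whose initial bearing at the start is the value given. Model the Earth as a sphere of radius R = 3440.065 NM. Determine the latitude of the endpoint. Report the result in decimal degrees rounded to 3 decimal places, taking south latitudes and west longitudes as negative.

latitude 7.009°

Angular distance δ = d/R = 2298.4 / 3440.065 = 0.668127 rad.
Converting: φ₁ = 0.638215 rad, θ = 3.944444 rad.
Destination latitude: φ₂ = arcsin( sin φ₁ cos δ + cos φ₁ sin δ cos θ ) = arcsin(0.122021) = 7.009°.
For the longitude increment, Δλ = atan2( sin θ sin δ cos φ₁, cos δ − sin φ₁ sin φ₂ ) = atan2(-0.357923, 0.712288) = -26.679°.
Hence λ₂ = 135.523° + -26.679° = 108.844°.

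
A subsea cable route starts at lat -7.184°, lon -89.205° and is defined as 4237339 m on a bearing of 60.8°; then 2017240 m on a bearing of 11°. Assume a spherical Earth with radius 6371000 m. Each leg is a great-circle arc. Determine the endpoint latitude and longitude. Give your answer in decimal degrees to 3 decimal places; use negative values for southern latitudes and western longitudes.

Apply the spherical direct solution leg by leg, carrying full precision between legs.
Leg 1: from (-7.184°, -89.205°), δ = 4237339/6371000 = 0.665098 rad, θ = 60.8° → φ = 11.555°, λ = -55.848°.
Leg 2: from (11.555°, -55.848°), δ = 2017240/6371000 = 0.316628 rad, θ = 11° → φ = 29.328°, λ = -51.940°.

latitude 29.328°, longitude -51.940°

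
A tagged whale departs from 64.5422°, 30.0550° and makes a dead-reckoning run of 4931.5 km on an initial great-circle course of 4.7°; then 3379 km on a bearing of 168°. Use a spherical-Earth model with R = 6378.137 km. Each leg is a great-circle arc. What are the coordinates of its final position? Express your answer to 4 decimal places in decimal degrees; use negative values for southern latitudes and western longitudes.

Apply the spherical direct solution leg by leg, carrying full precision between legs.
Leg 1: from (64.5422°, 30.0550°), δ = 4931.5/6378.137 = 0.773188 rad, θ = 4.7° → φ = 70.9791°, λ = -160.0581°.
Leg 2: from (70.9791°, -160.0581°), δ = 3379/6378.137 = 0.529779 rad, θ = 168° → φ = 40.8973°, λ = -152.0682°.

latitude 40.8973°, longitude -152.0682°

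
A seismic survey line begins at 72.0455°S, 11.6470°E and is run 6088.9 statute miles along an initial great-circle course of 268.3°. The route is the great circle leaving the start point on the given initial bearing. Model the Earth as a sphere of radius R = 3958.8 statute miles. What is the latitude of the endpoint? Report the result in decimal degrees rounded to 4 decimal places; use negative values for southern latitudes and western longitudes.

latitude -2.3079°

Central angle δ = d/R = 1.538067 rad.
Start latitude φ₁ = -1.257431 rad; initial bearing θ = 4.682718 rad.
Destination latitude: φ₂ = arcsin( sin φ₁ cos δ + cos φ₁ sin δ cos θ ) = arcsin(-0.040270) = -2.3079°.
For the longitude increment, Δλ = atan2( sin θ sin δ cos φ₁, cos δ − sin φ₁ sin φ₂ ) = atan2(-0.307961, -0.005585) = -91.0390°.
λ₂ = 11.6470° + -91.0390° = -79.3920°.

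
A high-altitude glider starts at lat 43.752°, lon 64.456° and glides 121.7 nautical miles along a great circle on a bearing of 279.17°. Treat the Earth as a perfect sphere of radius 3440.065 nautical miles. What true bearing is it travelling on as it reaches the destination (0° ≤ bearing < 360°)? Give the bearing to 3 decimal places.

δ = 121.7/3440.065 = 0.035377 rad (2.0270°).
Start latitude φ₁ = 0.763616 rad; initial bearing θ = 4.872436 rad.
sin φ₂ = sin φ₁ cos δ + cos φ₁ sin δ cos θ = (0.691538)(0.999374) + (0.722340)(0.035370)(0.159364) = 0.695177
φ₂ = asin(0.695177) = 0.768666 rad = 44.041°.
For the longitude increment, Δλ = atan2( sin θ sin δ cos φ₁, cos δ − sin φ₁ sin φ₂ ) = atan2(-0.025223, 0.518633) = -2.784°.
Hence λ₂ = 64.456° + -2.784° = 61.672°.
The forward bearing on arrival equals the back-azimuth from the destination plus 180°.
Back-azimuth from P₂ (44.041°, 61.672°) to P₁ (43.752°, 64.456°), with Δλ' = λ₁ − λ₂ = 2.784°: atan2( sin Δλ' cos φ₁ , cos φ₂ sin φ₁ − sin φ₂ cos φ₁ cos Δλ' ) = 97.239°.
Final bearing = (97.239° + 180°) mod 360° = 277.239°.

final bearing 277.239°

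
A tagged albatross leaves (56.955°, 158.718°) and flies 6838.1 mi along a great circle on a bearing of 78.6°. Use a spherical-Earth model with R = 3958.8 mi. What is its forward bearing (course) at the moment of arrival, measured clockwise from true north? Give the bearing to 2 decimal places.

final bearing 147.68°

The arc subtends δ = 6838.1/3958.8 = 1.727316 rad at the centre.
Converting: φ₁ = 0.994052 rad, θ = 1.371829 rad.
Applying the spherical law of cosines for sides, sin φ₂ = sin φ₁ cos δ + cos φ₁ sin δ cos θ = -0.024202, so φ₂ = -1.387°.
Then Δλ = atan2(0.528005, -0.135594) = 1.822169 rad, from sin θ sin δ cos φ₁ over cos δ − sin φ₁ sin φ₂.
λ₂ = 158.718° + 104.403° = 263.121°, normalized to (−180°, 180°] → -96.879°.
The forward bearing on arrival equals the back-azimuth from the destination plus 180°.
Back-azimuth from P₂ (-1.39°, -96.88°) to P₁ (56.95°, 158.72°), with Δλ' = λ₁ − λ₂ = 255.60°: atan2( sin Δλ' cos φ₁ , cos φ₂ sin φ₁ − sin φ₂ cos φ₁ cos Δλ' ) = 327.68°.
Final bearing = (327.68° + 180°) mod 360° = 147.68°.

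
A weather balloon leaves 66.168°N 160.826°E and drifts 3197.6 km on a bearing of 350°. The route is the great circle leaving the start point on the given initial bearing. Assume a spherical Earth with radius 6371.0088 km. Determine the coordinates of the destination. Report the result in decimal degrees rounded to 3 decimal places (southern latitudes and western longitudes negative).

The arc subtends δ = 3197.6/6371.0088 = 0.501899 rad at the centre.
Start latitude φ₁ = 1.154849 rad; initial bearing θ = 6.108652 rad.
Applying the spherical law of cosines for sides, sin φ₂ = sin φ₁ cos δ + cos φ₁ sin δ cos θ = 0.993355, so φ₂ = 83.391°.
For the longitude increment, Δλ = atan2( sin θ sin δ cos φ₁, cos δ − sin φ₁ sin φ₂ ) = atan2(-0.033755, -0.031985) = -133.458°.
Hence λ₂ = 160.826° + -133.458° = 27.368°.

latitude 83.391°, longitude 27.368°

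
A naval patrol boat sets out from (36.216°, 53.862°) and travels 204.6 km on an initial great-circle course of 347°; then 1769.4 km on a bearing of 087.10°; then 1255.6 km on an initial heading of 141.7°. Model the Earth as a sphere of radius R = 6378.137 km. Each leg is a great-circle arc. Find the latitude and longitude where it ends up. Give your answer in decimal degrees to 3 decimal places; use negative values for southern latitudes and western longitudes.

Apply the spherical direct solution leg by leg, carrying full precision between legs.
Leg 1: from (36.216°, 53.862°), δ = 204.6/6378.137 = 0.032078 rad, θ = 347° → φ = 38.006°, λ = 53.337°.
Leg 2: from (38.006°, 53.337°), δ = 1769.4/6378.137 = 0.277416 rad, θ = 87.1° → φ = 37.093°, λ = 73.391°.
Leg 3: from (37.093°, 73.391°), δ = 1255.6/6378.137 = 0.196860 rad, θ = 141.7° → φ = 27.971°, λ = 81.281°.

latitude 27.971°, longitude 81.281°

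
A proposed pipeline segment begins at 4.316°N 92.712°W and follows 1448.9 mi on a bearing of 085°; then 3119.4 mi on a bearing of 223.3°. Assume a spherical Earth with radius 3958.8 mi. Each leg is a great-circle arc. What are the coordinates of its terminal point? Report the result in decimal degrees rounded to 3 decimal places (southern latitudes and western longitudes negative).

latitude -26.217°, longitude -104.528°

Apply the spherical direct solution leg by leg, carrying full precision between legs.
Leg 1: from (4.316°, -92.712°), δ = 1448.9/3958.8 = 0.365995 rad, θ = 85° → φ = 5.818°, λ = -71.712°.
Leg 2: from (5.818°, -71.712°), δ = 3119.4/3958.8 = 0.787966 rad, θ = 223.3° → φ = -26.217°, λ = -104.528°.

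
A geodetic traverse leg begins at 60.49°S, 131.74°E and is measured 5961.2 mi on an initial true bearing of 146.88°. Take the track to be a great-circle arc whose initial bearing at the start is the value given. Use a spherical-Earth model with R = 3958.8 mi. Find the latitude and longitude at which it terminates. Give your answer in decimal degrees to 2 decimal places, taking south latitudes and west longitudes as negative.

latitude -27.92°, longitude -86.36°

Central angle δ = d/R = 1.505810 rad.
Start latitude φ₁ = -1.055750 rad; initial bearing θ = 2.563540 rad.
sin φ₂ = sin φ₁ cos δ + cos φ₁ sin δ cos θ = (-0.870270)(0.064941) + (0.492575)(0.997889)(-0.837528) = -0.468191
φ₂ = asin(-0.468191) = -0.487242 rad = -27.92°.
For the longitude increment, Δλ = atan2( sin θ sin δ cos φ₁, cos δ − sin φ₁ sin φ₂ ) = atan2(0.268572, -0.342512) = 141.90°.
λ₂ = 131.74° + 141.90° = 273.64°, normalized to (−180°, 180°] → -86.36°.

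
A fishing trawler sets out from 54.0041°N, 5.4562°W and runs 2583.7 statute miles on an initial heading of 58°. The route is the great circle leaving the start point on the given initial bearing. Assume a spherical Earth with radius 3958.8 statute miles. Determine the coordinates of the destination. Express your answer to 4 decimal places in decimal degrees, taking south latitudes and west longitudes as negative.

latitude 56.2965°, longitude 62.6883°

Central angle δ = d/R = 0.652647 rad.
Converting: φ₁ = 0.942549 rad, θ = 1.012291 rad.
sin φ₂ = sin φ₁ cos δ + cos φ₁ sin δ cos θ = (0.809059)(0.794479) + (0.587727)(0.607292)(0.529919) = 0.831920
φ₂ = asin(0.831920) = 0.982559 rad = 56.2965°.
For the longitude increment, Δλ = atan2( sin θ sin δ cos φ₁, cos δ − sin φ₁ sin φ₂ ) = atan2(0.302687, 0.121406) = 68.1445°.
λ₂ = λ₁ + Δλ = 62.6883°.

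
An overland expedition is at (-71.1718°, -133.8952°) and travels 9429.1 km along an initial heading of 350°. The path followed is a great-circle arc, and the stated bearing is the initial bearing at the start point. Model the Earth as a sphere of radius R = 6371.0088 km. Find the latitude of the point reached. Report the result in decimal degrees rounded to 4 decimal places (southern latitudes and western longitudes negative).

δ = 9429.1/6371.0088 = 1.480001 rad (84.7978°).
Start latitude φ₁ = -1.242182 rad; initial bearing θ = 6.108652 rad.
sin φ₂ = sin φ₁ cos δ + cos φ₁ sin δ cos θ = (-0.946491)(0.090671) + (0.322732)(0.995881)(0.984808) = 0.230701
φ₂ = asin(0.230701) = 0.232798 rad = 13.3383°.
Δλ = atan2( sin θ sin δ cos φ₁ , cos δ − sin φ₁ sin φ₂ ) = atan2(-0.055811, 0.309026) = -0.178676 rad = -10.2374°.
Hence λ₂ = -133.8952° + -10.2374° = -144.1326°.

latitude 13.3383°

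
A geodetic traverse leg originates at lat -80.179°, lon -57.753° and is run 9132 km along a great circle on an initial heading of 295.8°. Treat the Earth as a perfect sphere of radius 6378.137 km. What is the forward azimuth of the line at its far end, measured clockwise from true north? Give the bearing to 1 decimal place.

The arc subtends δ = 9132/6378.137 = 1.431766 rad at the centre.
With φ₁ = -80.179° = -1.399388 rad and θ = 295.8° = 5.162684 rad:
Destination latitude: φ₂ = arcsin( sin φ₁ cos δ + cos φ₁ sin δ cos θ ) = arcsin(-0.063031) = -3.614°.
Δλ = atan2( sin θ sin δ cos φ₁ , cos δ − sin φ₁ sin φ₂ ) = atan2(-0.152086, 0.076476) = -1.104875 rad = -63.305°.
λ₂ = -57.753° + -63.305° = -121.058°.
The forward bearing on arrival equals the back-azimuth from the destination plus 180°.
Back-azimuth from P₂ (-3.6°, -121.1°) to P₁ (-80.2°, -57.8°), with Δλ' = λ₁ − λ₂ = 63.3°: atan2( sin Δλ' cos φ₁ , cos φ₂ sin φ₁ − sin φ₂ cos φ₁ cos Δλ' ) = 171.1°.
Final bearing = (171.1° + 180°) mod 360° = 351.1°.

final bearing 351.1°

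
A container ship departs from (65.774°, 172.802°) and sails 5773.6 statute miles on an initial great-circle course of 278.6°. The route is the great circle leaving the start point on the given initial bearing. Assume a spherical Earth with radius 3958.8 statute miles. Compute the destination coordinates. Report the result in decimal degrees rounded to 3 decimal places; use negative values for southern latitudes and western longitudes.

The arc subtends δ = 5773.6/3958.8 = 1.458422 rad at the centre.
Converting: φ₁ = 1.147973 rad, θ = 4.862487 rad.
Destination latitude: φ₂ = arcsin( sin φ₁ cos δ + cos φ₁ sin δ cos θ ) = arcsin(0.163236) = 9.395°.
For the longitude increment, Δλ = atan2( sin θ sin δ cos φ₁, cos δ − sin φ₁ sin φ₂ ) = atan2(-0.403164, -0.036722) = -95.204°.
λ₂ = 172.802° + -95.204° = 77.598°.

latitude 9.395°, longitude 77.598°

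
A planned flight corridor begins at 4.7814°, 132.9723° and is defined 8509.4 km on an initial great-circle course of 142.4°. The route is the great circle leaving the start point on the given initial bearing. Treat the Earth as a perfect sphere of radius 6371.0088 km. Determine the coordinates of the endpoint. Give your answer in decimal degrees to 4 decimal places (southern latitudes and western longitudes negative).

The arc subtends δ = 8509.4/6371.0088 = 1.335644 rad at the centre.
Converting: φ₁ = 0.083451 rad, θ = 2.485349 rad.
Destination latitude: φ₂ = arcsin( sin φ₁ cos δ + cos φ₁ sin δ cos θ ) = arcsin(-0.748383) = -48.4505°.
Δλ = atan2( sin θ sin δ cos φ₁ , cos δ − sin φ₁ sin φ₂ ) = atan2(0.591288, 0.295372) = 1.107517 rad = 63.4561°.
λ₂ = 132.9723° + 63.4561° = 196.4284°, normalized to (−180°, 180°] → -163.5716°.

latitude -48.4505°, longitude -163.5716°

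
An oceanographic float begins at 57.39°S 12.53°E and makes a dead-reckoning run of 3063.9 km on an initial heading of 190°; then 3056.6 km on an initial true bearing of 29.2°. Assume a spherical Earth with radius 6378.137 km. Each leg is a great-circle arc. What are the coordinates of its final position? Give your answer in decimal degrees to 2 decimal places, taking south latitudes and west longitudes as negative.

latitude -56.16°, longitude -3.96°

Apply the spherical direct solution leg by leg, carrying full precision between legs.
Leg 1: from (-57.39°, 12.53°), δ = 3063.9/6378.137 = 0.480375 rad, θ = 190° → φ = -82.88°, λ = -27.78°.
Leg 2: from (-82.88°, -27.78°), δ = 3056.6/6378.137 = 0.479231 rad, θ = 29.2° → φ = -56.16°, λ = -3.96°.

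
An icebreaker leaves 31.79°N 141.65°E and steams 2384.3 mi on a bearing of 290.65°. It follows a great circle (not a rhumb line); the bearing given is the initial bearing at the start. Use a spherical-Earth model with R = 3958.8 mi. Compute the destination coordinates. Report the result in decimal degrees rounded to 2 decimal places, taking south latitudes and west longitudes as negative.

latitude 37.15°, longitude 99.96°

Angular distance δ = d/R = 2384.3 / 3958.8 = 0.602278 rad.
Converting: φ₁ = 0.554840 rad, θ = 5.072799 rad.
sin φ₂ = sin φ₁ cos δ + cos φ₁ sin δ cos θ = (0.526807)(0.824047) + (0.849985)(0.566522)(0.352658) = 0.603931
φ₂ = asin(0.603931) = 0.648424 rad = 37.15°.
Then Δλ = atan2(-0.450597, 0.505891) = -0.727653 rad, from sin θ sin δ cos φ₁ over cos δ − sin φ₁ sin φ₂.
λ₂ = λ₁ + Δλ = 99.96°.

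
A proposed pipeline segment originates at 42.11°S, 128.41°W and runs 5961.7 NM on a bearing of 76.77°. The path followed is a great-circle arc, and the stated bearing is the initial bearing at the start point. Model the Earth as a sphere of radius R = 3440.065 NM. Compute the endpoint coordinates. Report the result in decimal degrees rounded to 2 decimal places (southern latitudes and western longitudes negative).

Central angle δ = d/R = 1.733020 rad.
With φ₁ = -42.11° = -0.734958 rad and θ = 76.77° = 1.339889 rad:
Applying the spherical law of cosines for sides, sin φ₂ = sin φ₁ cos δ + cos φ₁ sin δ cos θ = 0.275856, so φ₂ = 16.01°.
For the longitude increment, Δλ = atan2( sin θ sin δ cos φ₁, cos δ − sin φ₁ sin φ₂ ) = atan2(0.712688, 0.023465) = 88.11°.
λ₂ = λ₁ + Δλ = -40.30°.

latitude 16.01°, longitude -40.30°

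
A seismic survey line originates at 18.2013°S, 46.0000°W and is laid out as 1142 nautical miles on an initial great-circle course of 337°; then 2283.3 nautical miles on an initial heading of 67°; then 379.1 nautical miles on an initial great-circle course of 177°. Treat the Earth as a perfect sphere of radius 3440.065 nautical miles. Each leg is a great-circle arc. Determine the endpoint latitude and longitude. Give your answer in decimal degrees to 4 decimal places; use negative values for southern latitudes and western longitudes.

latitude 7.1433°, longitude -17.3165°

Apply the spherical direct solution leg by leg, carrying full precision between legs.
Leg 1: from (-18.2013°, -46.0000°), δ = 1142/3440.065 = 0.331970 rad, θ = 337° → φ = -0.5910°, λ = -53.3164°.
Leg 2: from (-0.5910°, -53.3164°), δ = 2283.3/3440.065 = 0.663737 rad, θ = 67° → φ = 13.4489°, λ = -17.6489°.
Leg 3: from (13.4489°, -17.6489°), δ = 379.1/3440.065 = 0.110201 rad, θ = 177° → φ = 7.1433°, λ = -17.3165°.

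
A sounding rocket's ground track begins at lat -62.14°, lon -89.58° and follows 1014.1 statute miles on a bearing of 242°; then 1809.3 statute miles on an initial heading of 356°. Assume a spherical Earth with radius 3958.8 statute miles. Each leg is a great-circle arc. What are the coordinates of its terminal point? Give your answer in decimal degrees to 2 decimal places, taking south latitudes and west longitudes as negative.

Apply the spherical direct solution leg by leg, carrying full precision between legs.
Leg 1: from (-62.14°, -89.58°), δ = 1014.1/3958.8 = 0.256163 rad, θ = 242° → φ = -65.62°, λ = -122.40°.
Leg 2: from (-65.62°, -122.40°), δ = 1809.3/3958.8 = 0.457032 rad, θ = 356° → φ = -39.47°, λ = -124.68°.

latitude -39.47°, longitude -124.68°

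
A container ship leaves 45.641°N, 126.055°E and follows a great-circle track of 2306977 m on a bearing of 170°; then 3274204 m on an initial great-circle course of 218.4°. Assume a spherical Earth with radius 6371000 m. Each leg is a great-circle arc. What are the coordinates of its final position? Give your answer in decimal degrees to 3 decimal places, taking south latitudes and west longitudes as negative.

latitude 1.206°, longitude 112.167°

Apply the spherical direct solution leg by leg, carrying full precision between legs.
Leg 1: from (45.641°, 126.055°), δ = 2306977/6371000 = 0.362106 rad, θ = 170° → φ = 25.132°, λ = 129.951°.
Leg 2: from (25.132°, 129.951°), δ = 3274204/6371000 = 0.513923 rad, θ = 218.4° → φ = 1.206°, λ = 112.167°.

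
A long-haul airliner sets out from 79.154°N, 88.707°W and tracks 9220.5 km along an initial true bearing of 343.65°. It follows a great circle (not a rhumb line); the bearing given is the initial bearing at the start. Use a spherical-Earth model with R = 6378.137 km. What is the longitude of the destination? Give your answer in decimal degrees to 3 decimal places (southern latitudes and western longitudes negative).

longitude 108.328°

Angular distance δ = d/R = 9220.5 / 6378.137 = 1.445642 rad.
Start latitude φ₁ = 1.381498 rad; initial bearing θ = 5.997824 rad.
sin φ₂ = sin φ₁ cos δ + cos φ₁ sin δ cos θ = (0.982136)(0.124828) + (0.188170)(0.992178)(0.959560) = 0.301746
φ₂ = asin(0.301746) = 0.306524 rad = 17.563°.
Then Δλ = atan2(-0.052556, -0.171528) = -2.844274 rad, from sin θ sin δ cos φ₁ over cos δ − sin φ₁ sin φ₂.
λ₂ = -88.707° + -162.965° = -251.672°, normalized to (−180°, 180°] → 108.328°.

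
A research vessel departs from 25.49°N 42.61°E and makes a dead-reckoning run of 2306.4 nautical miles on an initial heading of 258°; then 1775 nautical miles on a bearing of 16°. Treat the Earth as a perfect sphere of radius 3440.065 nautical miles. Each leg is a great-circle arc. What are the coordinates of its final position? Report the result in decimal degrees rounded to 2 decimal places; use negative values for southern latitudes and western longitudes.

latitude 40.88°, longitude 14.43°

Apply the spherical direct solution leg by leg, carrying full precision between legs.
Leg 1: from (25.49°, 42.61°), δ = 2306.4/3440.065 = 0.670452 rad, θ = 258° → φ = 12.74°, λ = 4.07°.
Leg 2: from (12.74°, 4.07°), δ = 1775/3440.065 = 0.515979 rad, θ = 16° → φ = 40.88°, λ = 14.43°.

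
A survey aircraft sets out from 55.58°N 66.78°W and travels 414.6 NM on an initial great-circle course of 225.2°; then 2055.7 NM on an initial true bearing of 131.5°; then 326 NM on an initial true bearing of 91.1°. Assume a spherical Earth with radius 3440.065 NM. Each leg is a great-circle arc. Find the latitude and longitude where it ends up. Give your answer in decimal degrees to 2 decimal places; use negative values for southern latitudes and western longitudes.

Apply the spherical direct solution leg by leg, carrying full precision between legs.
Leg 1: from (55.58°, -66.78°), δ = 414.6/3440.065 = 0.120521 rad, θ = 225.2° → φ = 50.45°, λ = -74.48°.
Leg 2: from (50.45°, -74.48°), δ = 2055.7/3440.065 = 0.597576 rad, θ = 131.5° → φ = 23.58°, λ = -47.11°.
Leg 3: from (23.58°, -47.11°), δ = 326/3440.065 = 0.094766 rad, θ = 91.1° → φ = 23.36°, λ = -41.19°.

latitude 23.36°, longitude -41.19°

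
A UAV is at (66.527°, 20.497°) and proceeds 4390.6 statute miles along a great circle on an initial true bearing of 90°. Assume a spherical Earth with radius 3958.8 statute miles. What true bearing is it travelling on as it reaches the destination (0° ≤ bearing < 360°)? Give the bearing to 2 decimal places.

The arc subtends δ = 4390.6/3958.8 = 1.109073 rad at the centre.
Converting: φ₁ = 1.161115 rad, θ = 1.570796 rad.
Destination latitude: φ₂ = arcsin( sin φ₁ cos δ + cos φ₁ sin δ cos θ ) = arcsin(0.408626) = 24.119°.
Δλ = atan2( sin θ sin δ cos φ₁ , cos δ − sin φ₁ sin φ₂ ) = atan2(0.356608, 0.070680) = 1.375131 rad = 78.789°.
Hence λ₂ = 20.497° + 78.789° = 99.286°.
The forward bearing on arrival equals the back-azimuth from the destination plus 180°.
Back-azimuth from P₂ (24.12°, 99.29°) to P₁ (66.53°, 20.50°), with Δλ' = λ₁ − λ₂ = -78.79°: atan2( sin Δλ' cos φ₁ , cos φ₂ sin φ₁ − sin φ₂ cos φ₁ cos Δλ' ) = 334.12°.
Final bearing = (334.12° + 180°) mod 360° = 154.12°.

final bearing 154.12°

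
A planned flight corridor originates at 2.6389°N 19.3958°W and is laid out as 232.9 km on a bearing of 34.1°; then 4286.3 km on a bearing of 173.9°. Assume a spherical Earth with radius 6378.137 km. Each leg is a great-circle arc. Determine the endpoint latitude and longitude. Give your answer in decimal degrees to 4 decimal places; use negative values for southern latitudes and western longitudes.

latitude -33.8909°, longitude -13.6484°

Apply the spherical direct solution leg by leg, carrying full precision between legs.
Leg 1: from (2.6389°, -19.3958°), δ = 232.9/6378.137 = 0.036515 rad, θ = 34.1° → φ = 4.3707°, λ = -18.2196°.
Leg 2: from (4.3707°, -18.2196°), δ = 4286.3/6378.137 = 0.672030 rad, θ = 173.9° → φ = -33.8909°, λ = -13.6484°.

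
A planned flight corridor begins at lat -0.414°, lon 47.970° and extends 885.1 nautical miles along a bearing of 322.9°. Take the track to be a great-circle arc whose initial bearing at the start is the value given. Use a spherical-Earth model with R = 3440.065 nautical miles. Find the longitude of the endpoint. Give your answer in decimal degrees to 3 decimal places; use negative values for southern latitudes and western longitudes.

longitude 38.965°

Central angle δ = d/R = 0.257292 rad.
Converting: φ₁ = -0.007226 rad, θ = 5.635668 rad.
Applying the spherical law of cosines for sides, sin φ₂ = sin φ₁ cos δ + cos φ₁ sin δ cos θ = 0.195962, so φ₂ = 11.301°.
Then Δλ = atan2(-0.153490, 0.968499) = -0.157175 rad, from sin θ sin δ cos φ₁ over cos δ − sin φ₁ sin φ₂.
λ₂ = 47.970° + -9.005° = 38.965°.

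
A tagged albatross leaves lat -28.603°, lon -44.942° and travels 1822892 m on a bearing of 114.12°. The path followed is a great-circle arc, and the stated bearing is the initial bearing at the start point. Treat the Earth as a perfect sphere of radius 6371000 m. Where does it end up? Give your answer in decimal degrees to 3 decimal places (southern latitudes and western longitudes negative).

δ = 1822892/6371000 = 0.286123 rad (16.3937°).
With φ₁ = -28.603° = -0.499217 rad and θ = 114.12° = 1.991770 rad:
sin φ₂ = sin φ₁ cos δ + cos φ₁ sin δ cos θ = (-0.478738)(0.959345) + (0.877958)(0.282235)(-0.408649) = -0.560534
φ₂ = asin(-0.560534) = -0.595031 rad = -34.093°.
For the longitude increment, Δλ = atan2( sin θ sin δ cos φ₁, cos δ − sin φ₁ sin φ₂ ) = atan2(0.226157, 0.690996) = 18.123°.
λ₂ = -44.942° + 18.123° = -26.819°.

latitude -34.093°, longitude -26.819°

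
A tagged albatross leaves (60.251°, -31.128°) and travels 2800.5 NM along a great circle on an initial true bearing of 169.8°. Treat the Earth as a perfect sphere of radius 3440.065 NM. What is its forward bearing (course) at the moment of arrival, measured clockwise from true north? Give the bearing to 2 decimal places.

final bearing 174.81°

The arc subtends δ = 2800.5/3440.065 = 0.814083 rad at the centre.
Converting: φ₁ = 1.051578 rad, θ = 2.963569 rad.
sin φ₂ = sin φ₁ cos δ + cos φ₁ sin δ cos θ = (0.868207)(0.686535) + (0.496201)(0.727097)(-0.984196) = 0.240971
φ₂ = asin(0.240971) = 0.243366 rad = 13.944°.
Δλ = atan2( sin θ sin δ cos φ₁ , cos δ − sin φ₁ sin φ₂ ) = atan2(0.063890, 0.477323) = 0.133059 rad = 7.624°.
Hence λ₂ = -31.128° + 7.624° = -23.504°.
The forward bearing on arrival equals the back-azimuth from the destination plus 180°.
Back-azimuth from P₂ (13.94°, -23.50°) to P₁ (60.25°, -31.13°), with Δλ' = λ₁ − λ₂ = -7.62°: atan2( sin Δλ' cos φ₁ , cos φ₂ sin φ₁ − sin φ₂ cos φ₁ cos Δλ' ) = 354.81°.
Final bearing = (354.81° + 180°) mod 360° = 174.81°.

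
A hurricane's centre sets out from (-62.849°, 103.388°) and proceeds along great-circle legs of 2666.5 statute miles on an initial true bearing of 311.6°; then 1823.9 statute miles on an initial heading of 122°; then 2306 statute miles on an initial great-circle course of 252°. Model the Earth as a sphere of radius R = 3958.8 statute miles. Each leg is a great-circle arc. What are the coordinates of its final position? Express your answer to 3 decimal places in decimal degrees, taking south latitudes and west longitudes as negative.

Apply the spherical direct solution leg by leg, carrying full precision between legs.
Leg 1: from (-62.849°, 103.388°), δ = 2666.5/3958.8 = 0.673563 rad, θ = 311.6° → φ = -30.430°, λ = 70.638°.
Leg 2: from (-30.430°, 70.638°), δ = 1823.9/3958.8 = 0.460720 rad, θ = 122° → φ = -41.058°, λ = 100.639°.
Leg 3: from (-41.058°, 100.639°), δ = 2306/3958.8 = 0.582500 rad, θ = 252° → φ = -42.586°, λ = 55.356°.

latitude -42.586°, longitude 55.356°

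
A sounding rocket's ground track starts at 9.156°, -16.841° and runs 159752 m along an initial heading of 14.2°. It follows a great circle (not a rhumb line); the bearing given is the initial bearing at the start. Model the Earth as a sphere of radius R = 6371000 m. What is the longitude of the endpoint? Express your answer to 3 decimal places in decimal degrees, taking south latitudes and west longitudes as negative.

The arc subtends δ = 159752/6371000 = 0.025075 rad at the centre.
Converting: φ₁ = 0.159802 rad, θ = 0.247837 rad.
sin φ₂ = sin φ₁ cos δ + cos φ₁ sin δ cos θ = (0.159123)(0.999686) + (0.987259)(0.025072)(0.969445) = 0.183070
φ₂ = asin(0.183070) = 0.184108 rad = 10.549°.
Then Δλ = atan2(0.006072, 0.970555) = 0.006256 rad, from sin θ sin δ cos φ₁ over cos δ − sin φ₁ sin φ₂.
λ₂ = -16.841° + 0.358° = -16.483°.

longitude -16.483°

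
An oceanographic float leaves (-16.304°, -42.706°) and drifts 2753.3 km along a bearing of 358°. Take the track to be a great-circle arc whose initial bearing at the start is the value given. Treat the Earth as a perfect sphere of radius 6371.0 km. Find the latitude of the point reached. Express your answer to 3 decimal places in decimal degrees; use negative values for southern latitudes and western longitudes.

The arc subtends δ = 2753.3/6371 = 0.432161 rad at the centre.
Converting: φ₁ = -0.284558 rad, θ = 6.248279 rad.
Applying the spherical law of cosines for sides, sin φ₂ = sin φ₁ cos δ + cos φ₁ sin δ cos θ = 0.146823, so φ₂ = 8.443°.
For the longitude increment, Δλ = atan2( sin θ sin δ cos φ₁, cos δ − sin φ₁ sin φ₂ ) = atan2(-0.014029, 0.949281) = -0.847°.
λ₂ = -42.706° + -0.847° = -43.553°.

latitude 8.443°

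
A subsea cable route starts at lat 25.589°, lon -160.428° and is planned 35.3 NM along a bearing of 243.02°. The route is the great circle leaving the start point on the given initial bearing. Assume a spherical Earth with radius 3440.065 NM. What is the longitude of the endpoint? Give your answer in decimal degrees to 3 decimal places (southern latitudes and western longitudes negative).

longitude -161.008°

Central angle δ = d/R = 0.010261 rad.
Start latitude φ₁ = 0.446612 rad; initial bearing θ = 4.241499 rad.
sin φ₂ = sin φ₁ cos δ + cos φ₁ sin δ cos θ = (0.431913)(0.999947) + (0.901915)(0.010261)(-0.453679) = 0.427691
φ₂ = asin(0.427691) = 0.441937 rad = 25.321°.
For the longitude increment, Δλ = atan2( sin θ sin δ cos φ₁, cos δ − sin φ₁ sin φ₂ ) = atan2(-0.008248, 0.815222) = -0.580°.
λ₂ = -160.428° + -0.580° = -161.008°.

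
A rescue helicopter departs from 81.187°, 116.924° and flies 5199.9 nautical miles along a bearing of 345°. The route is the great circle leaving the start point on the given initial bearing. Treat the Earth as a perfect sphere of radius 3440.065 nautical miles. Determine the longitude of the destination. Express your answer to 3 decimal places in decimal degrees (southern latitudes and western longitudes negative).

The arc subtends δ = 5199.9/3440.065 = 1.511570 rad at the centre.
With φ₁ = 81.187° = 1.416980 rad and θ = 345° = 6.021386 rad:
Applying the spherical law of cosines for sides, sin φ₂ = sin φ₁ cos δ + cos φ₁ sin δ cos θ = 0.206223, so φ₂ = 11.901°.
Then Δλ = atan2(-0.039584, -0.144596) = -2.874383 rad, from sin θ sin δ cos φ₁ over cos δ − sin φ₁ sin φ₂.
λ₂ = λ₁ + Δλ = -47.766°.

longitude -47.766°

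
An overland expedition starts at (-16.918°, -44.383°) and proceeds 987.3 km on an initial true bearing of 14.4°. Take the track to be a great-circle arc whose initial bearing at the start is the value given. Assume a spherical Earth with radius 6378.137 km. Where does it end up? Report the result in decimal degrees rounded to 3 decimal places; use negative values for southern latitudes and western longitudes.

Central angle δ = d/R = 0.154794 rad.
Converting: φ₁ = -0.295275 rad, θ = 0.251327 rad.
sin φ₂ = sin φ₁ cos δ + cos φ₁ sin δ cos θ = (-0.291003)(0.988043) + (0.956722)(0.154177)(0.968583) = -0.144653
φ₂ = asin(-0.144653) = -0.145162 rad = -8.317°.
Then Δλ = atan2(0.036683, 0.945949) = 0.038760 rad, from sin θ sin δ cos φ₁ over cos δ − sin φ₁ sin φ₂.
λ₂ = λ₁ + Δλ = -42.162°.

latitude -8.317°, longitude -42.162°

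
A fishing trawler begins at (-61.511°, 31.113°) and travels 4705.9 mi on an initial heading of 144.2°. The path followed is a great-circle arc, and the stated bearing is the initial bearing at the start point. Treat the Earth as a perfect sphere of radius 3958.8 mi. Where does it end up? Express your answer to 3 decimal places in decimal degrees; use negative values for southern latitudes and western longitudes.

latitude -43.367°, longitude 162.813°

δ = 4705.9/3958.8 = 1.188719 rad (68.1086°).
Start latitude φ₁ = -1.073569 rad; initial bearing θ = 2.516765 rad.
sin φ₂ = sin φ₁ cos δ + cos φ₁ sin δ cos θ = (-0.878909)(0.372849) + (0.476990)(0.927892)(-0.811064) = -0.686673
φ₂ = asin(-0.686673) = -0.756903 rad = -43.367°.
Then Δλ = atan2(0.258899, -0.230674) = 2.298605 rad, from sin θ sin δ cos φ₁ over cos δ − sin φ₁ sin φ₂.
λ₂ = 31.113° + 131.700° = 162.813°.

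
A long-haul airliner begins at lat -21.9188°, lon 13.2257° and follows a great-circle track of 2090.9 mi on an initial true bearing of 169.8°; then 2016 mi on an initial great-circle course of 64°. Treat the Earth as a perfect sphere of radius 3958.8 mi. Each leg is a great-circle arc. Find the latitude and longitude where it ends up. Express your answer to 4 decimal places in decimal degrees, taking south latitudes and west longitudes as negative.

latitude -33.3812°, longitude 53.1182°

Apply the spherical direct solution leg by leg, carrying full precision between legs.
Leg 1: from (-21.9188°, 13.2257°), δ = 2090.9/3958.8 = 0.528165 rad, θ = 169.8° → φ = -51.4953°, λ = 21.4670°.
Leg 2: from (-51.4953°, 21.4670°), δ = 2016/3958.8 = 0.509245 rad, θ = 64° → φ = -33.3812°, λ = 53.1182°.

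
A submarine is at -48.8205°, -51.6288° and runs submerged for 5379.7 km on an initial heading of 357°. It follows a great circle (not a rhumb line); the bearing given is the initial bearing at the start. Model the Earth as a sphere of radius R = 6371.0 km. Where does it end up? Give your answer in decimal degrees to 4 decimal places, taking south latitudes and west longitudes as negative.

latitude -0.4783°, longitude -53.8712°

Central angle δ = d/R = 0.844404 rad.
With φ₁ = -48.8205° = -0.852078 rad and θ = 357° = 6.230825 rad:
Destination latitude: φ₂ = arcsin( sin φ₁ cos δ + cos φ₁ sin δ cos θ ) = arcsin(-0.008349) = -0.4783°.
For the longitude increment, Δλ = atan2( sin θ sin δ cos φ₁, cos δ − sin φ₁ sin φ₂ ) = atan2(-0.025761, 0.657893) = -2.2424°.
Hence λ₂ = -51.6288° + -2.2424° = -53.8712°.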